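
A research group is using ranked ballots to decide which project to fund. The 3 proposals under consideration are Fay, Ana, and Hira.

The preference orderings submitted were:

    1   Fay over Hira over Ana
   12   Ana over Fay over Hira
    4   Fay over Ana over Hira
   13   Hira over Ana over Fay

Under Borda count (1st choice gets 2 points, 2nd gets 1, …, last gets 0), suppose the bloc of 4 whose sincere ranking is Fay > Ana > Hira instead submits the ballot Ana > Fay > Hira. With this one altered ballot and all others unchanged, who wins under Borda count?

Ana

Borda totals with the altered ballot: Fay 18, Ana 45, Hira 27.
The winner is unchanged: still Ana.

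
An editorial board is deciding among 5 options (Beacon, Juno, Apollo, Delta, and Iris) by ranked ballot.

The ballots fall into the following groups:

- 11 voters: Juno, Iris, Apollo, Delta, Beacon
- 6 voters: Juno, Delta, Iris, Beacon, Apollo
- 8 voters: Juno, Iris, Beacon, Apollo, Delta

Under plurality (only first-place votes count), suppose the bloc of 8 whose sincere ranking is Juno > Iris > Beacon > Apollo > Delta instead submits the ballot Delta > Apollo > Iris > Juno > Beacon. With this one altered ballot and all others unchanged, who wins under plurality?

First-place totals with the altered ballot: Beacon 0, Juno 17, Apollo 0, Delta 8, Iris 0.
The winner is unchanged: still Juno.

Juno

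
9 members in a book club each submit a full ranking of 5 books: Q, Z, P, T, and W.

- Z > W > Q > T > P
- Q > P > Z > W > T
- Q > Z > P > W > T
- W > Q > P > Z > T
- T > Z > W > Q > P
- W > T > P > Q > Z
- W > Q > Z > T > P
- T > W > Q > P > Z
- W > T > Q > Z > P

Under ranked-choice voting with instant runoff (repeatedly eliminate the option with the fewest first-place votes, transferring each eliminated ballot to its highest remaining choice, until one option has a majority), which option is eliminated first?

P

Round 1: W 4, Q 2, T 2, Z 1, P 0. P has the fewest and is eliminated.
Round 2: W 4, Q 2, T 2, Z 1. Z has the fewest and is eliminated.
Round 3: W 5, Q 2, T 2. W has a majority.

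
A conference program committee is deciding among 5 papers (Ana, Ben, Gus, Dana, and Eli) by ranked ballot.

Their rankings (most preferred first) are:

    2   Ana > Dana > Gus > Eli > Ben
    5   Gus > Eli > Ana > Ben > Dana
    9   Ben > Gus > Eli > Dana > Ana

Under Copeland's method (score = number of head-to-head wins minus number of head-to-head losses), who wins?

Pairwise results:
  Ana vs Ben: Ben wins 9–7.
  Ana vs Gus: Gus wins 14–2.
  Ana vs Dana: Dana wins 9–7.
  Ana vs Eli: Eli wins 14–2.
  Ben vs Gus: Ben wins 9–7.
  Ben vs Dana: Ben wins 14–2.
  Ben vs Eli: Ben wins 9–7.
  Gus vs Dana: Gus wins 14–2.
  Gus vs Eli: Gus wins 16–0.
  Dana vs Eli: Eli wins 14–2.
Copeland scores (wins − losses):
  Ana: 0 − 4 = -4
  Ben: 4 − 0 = 4
  Gus: 3 − 1 = 2
  Dana: 1 − 3 = -2
  Eli: 2 − 2 = 0
Ben has the best Copeland score.

Ben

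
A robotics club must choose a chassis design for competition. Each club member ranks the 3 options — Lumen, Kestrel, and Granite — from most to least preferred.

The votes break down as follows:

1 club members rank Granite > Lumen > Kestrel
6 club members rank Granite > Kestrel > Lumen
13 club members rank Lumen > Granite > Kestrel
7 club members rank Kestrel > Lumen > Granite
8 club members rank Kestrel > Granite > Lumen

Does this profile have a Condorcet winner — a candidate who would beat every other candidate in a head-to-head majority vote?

Head-to-head results (35 voters total):
Lumen vs Kestrel: Kestrel wins 21–14.
Lumen vs Granite: Lumen wins 20–15.
Kestrel vs Granite: Granite wins 20–15.
No candidate beats all others: Lumen beats Granite beats Kestrel beats Lumen, a majority cycle.

No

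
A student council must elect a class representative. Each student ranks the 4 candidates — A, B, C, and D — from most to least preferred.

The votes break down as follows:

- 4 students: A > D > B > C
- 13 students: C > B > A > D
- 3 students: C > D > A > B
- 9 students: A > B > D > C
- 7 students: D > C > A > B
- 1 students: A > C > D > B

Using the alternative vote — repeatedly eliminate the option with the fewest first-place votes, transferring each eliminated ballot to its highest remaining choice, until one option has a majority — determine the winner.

Round 1: C 16, A 14, D 7, B 0. B has the fewest and is eliminated.
Round 2: C 16, A 14, D 7. D has the fewest and is eliminated.
Round 3: C 23, A 14. C has a majority.

C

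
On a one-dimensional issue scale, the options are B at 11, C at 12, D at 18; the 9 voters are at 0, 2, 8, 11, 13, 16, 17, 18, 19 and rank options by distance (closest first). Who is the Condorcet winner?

With single-peaked preferences on a line, the Condorcet winner is the candidate closest to the median voter.
The median voter (position 13) is closest to C at 12.
Check: C vs B — voters closer to C: 5 of 9.

C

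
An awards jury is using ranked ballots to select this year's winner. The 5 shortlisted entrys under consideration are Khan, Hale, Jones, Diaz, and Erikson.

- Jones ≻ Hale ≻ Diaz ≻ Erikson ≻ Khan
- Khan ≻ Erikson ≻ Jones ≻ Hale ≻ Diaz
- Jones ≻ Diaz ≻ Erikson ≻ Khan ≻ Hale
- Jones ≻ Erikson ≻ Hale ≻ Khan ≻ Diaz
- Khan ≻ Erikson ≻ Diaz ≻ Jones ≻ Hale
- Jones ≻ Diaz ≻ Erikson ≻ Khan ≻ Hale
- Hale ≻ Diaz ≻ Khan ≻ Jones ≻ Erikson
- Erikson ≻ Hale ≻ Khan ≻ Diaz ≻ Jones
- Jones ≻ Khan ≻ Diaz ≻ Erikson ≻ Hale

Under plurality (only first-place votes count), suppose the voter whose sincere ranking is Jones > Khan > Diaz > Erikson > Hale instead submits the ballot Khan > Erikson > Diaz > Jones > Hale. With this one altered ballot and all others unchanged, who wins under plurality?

Jones

First-place totals with the altered ballot: Khan 3, Hale 1, Jones 4, Diaz 0, Erikson 1.
The winner is unchanged: still Jones.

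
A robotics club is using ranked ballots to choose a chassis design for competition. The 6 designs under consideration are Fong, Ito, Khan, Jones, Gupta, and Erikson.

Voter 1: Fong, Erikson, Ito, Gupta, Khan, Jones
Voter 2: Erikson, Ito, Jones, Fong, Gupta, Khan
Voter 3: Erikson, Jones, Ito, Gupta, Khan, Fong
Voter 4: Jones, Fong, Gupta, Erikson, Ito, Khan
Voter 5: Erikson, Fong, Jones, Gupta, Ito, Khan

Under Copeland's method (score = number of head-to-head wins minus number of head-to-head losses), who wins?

Pairwise results:
  Fong vs Ito: Fong wins 3–2.
  Fong vs Khan: Fong wins 4–1.
  Fong vs Jones: Jones wins 3–2.
  Fong vs Gupta: Fong wins 4–1.
  Fong vs Erikson: Erikson wins 3–2.
  Ito vs Khan: Ito wins 5–0.
  Ito vs Jones: Jones wins 3–2.
  Ito vs Gupta: Ito wins 3–2.
  Ito vs Erikson: Erikson wins 5–0.
  Khan vs Jones: Jones wins 4–1.
  Khan vs Gupta: Gupta wins 5–0.
  Khan vs Erikson: Erikson wins 5–0.
  Jones vs Gupta: Jones wins 4–1.
  Jones vs Erikson: Erikson wins 4–1.
  Gupta vs Erikson: Erikson wins 4–1.
Copeland scores (wins − losses):
  Fong: 3 − 2 = 1
  Ito: 2 − 3 = -1
  Khan: 0 − 5 = -5
  Jones: 4 − 1 = 3
  Gupta: 1 − 4 = -3
  Erikson: 5 − 0 = 5
Erikson has the best Copeland score.

Erikson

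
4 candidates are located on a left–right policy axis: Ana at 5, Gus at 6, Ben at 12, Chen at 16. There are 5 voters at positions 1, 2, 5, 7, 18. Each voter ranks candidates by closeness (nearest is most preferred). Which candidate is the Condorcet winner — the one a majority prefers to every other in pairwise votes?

With single-peaked preferences on a line, the Condorcet winner is the candidate closest to the median voter.
The median voter (position 5) is closest to Ana at 5.
Check: Ana vs Chen — voters closer to Ana: 4 of 5.

Ana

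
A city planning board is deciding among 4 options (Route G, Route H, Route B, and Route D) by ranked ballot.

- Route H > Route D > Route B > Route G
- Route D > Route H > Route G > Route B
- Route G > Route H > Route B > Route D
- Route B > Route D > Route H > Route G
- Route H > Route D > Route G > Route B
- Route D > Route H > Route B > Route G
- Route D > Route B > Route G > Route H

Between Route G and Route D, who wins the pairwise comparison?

Route D

Ballots ranking Route G above Route D: 1.
Ballots ranking Route D above Route G: 6.
Route D wins the head-to-head, 6–1.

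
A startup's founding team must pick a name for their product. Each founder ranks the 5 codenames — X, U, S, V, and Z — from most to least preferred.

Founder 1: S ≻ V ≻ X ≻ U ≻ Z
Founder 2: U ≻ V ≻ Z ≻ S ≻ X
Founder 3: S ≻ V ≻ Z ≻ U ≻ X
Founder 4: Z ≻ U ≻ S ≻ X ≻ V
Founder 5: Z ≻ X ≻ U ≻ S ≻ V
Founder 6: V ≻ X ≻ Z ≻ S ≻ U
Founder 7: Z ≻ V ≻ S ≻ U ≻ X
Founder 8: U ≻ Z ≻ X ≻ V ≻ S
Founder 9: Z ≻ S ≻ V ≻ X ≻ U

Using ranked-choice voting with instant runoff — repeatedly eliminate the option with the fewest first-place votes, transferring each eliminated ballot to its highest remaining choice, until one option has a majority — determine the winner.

Round 1: Z 4, U 2, S 2, V 1, X 0. X has the fewest and is eliminated.
Round 2: Z 4, U 2, S 2, V 1. V has the fewest and is eliminated.
Round 3: Z 5, U 2, S 2. Z has a majority.

Z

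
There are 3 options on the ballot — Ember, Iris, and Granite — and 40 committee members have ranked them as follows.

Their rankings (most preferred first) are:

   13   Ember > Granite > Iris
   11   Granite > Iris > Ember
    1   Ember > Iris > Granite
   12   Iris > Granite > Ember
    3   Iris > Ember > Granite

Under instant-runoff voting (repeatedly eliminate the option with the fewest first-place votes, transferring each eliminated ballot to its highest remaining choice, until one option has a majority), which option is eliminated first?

Granite

Round 1: Iris 15, Ember 14, Granite 11. Granite has the fewest and is eliminated.
Round 2: Iris 26, Ember 14. Iris has a majority.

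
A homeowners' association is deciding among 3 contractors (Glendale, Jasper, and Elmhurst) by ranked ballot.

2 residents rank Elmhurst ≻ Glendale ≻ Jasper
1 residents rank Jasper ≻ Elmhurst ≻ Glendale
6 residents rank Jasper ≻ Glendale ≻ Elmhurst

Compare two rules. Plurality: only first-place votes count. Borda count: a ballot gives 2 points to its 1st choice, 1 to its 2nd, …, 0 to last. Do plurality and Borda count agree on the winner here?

Yes

Plurality first-place counts: Glendale 0, Jasper 7, Elmhurst 2 → Jasper.
Borda totals: Glendale 8, Jasper 14, Elmhurst 5 → Jasper.
The two rules agree on Jasper.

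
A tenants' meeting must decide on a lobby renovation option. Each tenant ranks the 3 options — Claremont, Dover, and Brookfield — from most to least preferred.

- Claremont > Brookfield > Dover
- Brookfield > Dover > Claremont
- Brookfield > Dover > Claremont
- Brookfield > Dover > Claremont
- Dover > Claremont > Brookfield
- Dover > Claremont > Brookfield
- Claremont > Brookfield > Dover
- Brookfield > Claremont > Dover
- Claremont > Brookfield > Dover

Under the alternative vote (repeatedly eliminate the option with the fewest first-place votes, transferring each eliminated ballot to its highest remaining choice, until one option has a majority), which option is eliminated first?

Round 1: Brookfield 4, Claremont 3, Dover 2. Dover has the fewest and is eliminated.
Round 2: Claremont 5, Brookfield 4. Claremont has a majority.

Dover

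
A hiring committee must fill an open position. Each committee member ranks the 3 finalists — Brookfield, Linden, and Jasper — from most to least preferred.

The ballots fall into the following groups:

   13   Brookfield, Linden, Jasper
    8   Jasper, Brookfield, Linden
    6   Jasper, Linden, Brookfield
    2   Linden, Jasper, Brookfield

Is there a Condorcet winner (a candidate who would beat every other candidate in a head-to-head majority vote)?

Head-to-head results (29 voters total):
Brookfield vs Linden: Brookfield wins 21–8.
Brookfield vs Jasper: Jasper wins 16–13.
Linden vs Jasper: Linden wins 15–14.
No candidate beats all others: Brookfield beats Linden beats Jasper beats Brookfield, a majority cycle.

No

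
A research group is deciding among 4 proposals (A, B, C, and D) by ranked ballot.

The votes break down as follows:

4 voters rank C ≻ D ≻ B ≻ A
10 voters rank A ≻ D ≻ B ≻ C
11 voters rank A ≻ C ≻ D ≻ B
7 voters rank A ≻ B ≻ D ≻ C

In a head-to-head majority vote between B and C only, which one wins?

B

Ballots ranking B above C: 10+7 = 17.
Ballots ranking C above B: 4+11 = 15.
B wins the head-to-head, 17–15.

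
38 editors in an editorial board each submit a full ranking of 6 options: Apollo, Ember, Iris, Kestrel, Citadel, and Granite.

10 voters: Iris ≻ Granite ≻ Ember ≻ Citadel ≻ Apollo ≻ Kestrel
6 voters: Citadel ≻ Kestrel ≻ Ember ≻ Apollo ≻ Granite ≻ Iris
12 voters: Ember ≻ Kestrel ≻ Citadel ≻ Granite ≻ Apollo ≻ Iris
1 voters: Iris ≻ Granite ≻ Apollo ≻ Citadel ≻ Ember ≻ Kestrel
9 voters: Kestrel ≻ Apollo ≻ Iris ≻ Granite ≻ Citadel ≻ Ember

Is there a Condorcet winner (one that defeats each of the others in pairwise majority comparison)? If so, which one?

Head-to-head results (38 voters total):
Apollo vs Ember: Ember wins 28–10.
Apollo vs Iris: Apollo wins 27–11.
Apollo vs Kestrel: Kestrel wins 27–11.
Apollo vs Citadel: Citadel wins 28–10.
Apollo vs Granite: Granite wins 23–15.
Ember vs Iris: Iris wins 20–18.
Ember vs Kestrel: Ember wins 23–15.
Ember vs Citadel: Ember wins 22–16.
Ember vs Granite: Granite wins 20–18.
Iris vs Kestrel: Kestrel wins 27–11.
Iris vs Citadel: Iris wins 20–18.
Iris vs Granite: Iris wins 20–18.
Kestrel vs Citadel: Kestrel wins 21–17.
Kestrel vs Granite: Kestrel wins 27–11.
Citadel vs Granite: Granite wins 20–18.
No candidate beats all others: Apollo beats Iris beats Ember beats Apollo, a majority cycle.

None — there is no Condorcet winner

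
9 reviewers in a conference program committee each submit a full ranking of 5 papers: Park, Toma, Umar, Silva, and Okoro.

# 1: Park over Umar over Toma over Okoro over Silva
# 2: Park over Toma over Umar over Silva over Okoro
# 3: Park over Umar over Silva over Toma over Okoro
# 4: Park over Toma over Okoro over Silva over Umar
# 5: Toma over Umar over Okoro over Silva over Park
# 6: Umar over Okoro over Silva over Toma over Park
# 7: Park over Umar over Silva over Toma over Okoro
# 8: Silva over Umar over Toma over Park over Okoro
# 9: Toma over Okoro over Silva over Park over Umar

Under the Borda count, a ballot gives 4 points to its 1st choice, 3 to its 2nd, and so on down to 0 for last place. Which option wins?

Borda scores:
  Park: 4 + 4 + 4 + 4 + 0 + 0 + 4 + 1 + 1 = 22
  Toma: 2 + 3 + 1 + 3 + 4 + 1 + 1 + 2 + 4 = 21
  Umar: 3 + 2 + 3 + 0 + 3 + 4 + 3 + 3 + 0 = 21
  Silva: 0 + 1 + 2 + 1 + 1 + 2 + 2 + 4 + 2 = 15
  Okoro: 1 + 0 + 0 + 2 + 2 + 3 + 0 + 0 + 3 = 11
Park has the highest total.

Park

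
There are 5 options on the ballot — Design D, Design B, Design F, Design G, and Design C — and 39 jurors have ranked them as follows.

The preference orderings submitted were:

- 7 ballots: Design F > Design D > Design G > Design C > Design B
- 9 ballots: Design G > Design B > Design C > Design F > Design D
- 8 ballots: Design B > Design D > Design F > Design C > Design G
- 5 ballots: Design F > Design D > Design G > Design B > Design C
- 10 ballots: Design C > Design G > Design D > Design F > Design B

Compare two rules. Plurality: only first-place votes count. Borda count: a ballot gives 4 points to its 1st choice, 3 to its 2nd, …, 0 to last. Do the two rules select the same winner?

Plurality first-place counts: Design D 0, Design B 8, Design F 12, Design G 9, Design C 10 → Design F.
Borda totals: Design D 80, Design B 64, Design F 83, Design G 90, Design C 73 → Design G.
The two rules disagree: plurality picks Design F, Borda picks Design G.

No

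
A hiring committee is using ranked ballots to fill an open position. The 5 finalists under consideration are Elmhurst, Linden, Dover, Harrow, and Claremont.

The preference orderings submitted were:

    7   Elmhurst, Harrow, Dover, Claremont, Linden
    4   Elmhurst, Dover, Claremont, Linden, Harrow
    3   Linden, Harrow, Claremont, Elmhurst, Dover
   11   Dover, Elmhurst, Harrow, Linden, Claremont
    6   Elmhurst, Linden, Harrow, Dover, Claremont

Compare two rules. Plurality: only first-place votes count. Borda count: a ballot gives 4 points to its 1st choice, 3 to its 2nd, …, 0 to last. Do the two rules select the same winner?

Plurality first-place counts: Elmhurst 17, Linden 3, Dover 11, Harrow 0, Claremont 0 → Elmhurst.
Borda totals: Elmhurst 104, Linden 45, Dover 76, Harrow 64, Claremont 21 → Elmhurst.
The two rules agree on Elmhurst.

Yes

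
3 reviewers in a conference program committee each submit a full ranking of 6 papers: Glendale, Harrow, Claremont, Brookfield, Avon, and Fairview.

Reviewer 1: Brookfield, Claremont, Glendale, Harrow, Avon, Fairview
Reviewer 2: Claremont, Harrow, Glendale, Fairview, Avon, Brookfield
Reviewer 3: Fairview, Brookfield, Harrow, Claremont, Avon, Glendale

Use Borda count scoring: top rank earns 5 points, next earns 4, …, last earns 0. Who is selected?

Claremont

Borda scores:
  Glendale: 3 + 3 + 0 = 6
  Harrow: 2 + 4 + 3 = 9
  Claremont: 4 + 5 + 2 = 11
  Brookfield: 5 + 0 + 4 = 9
  Avon: 1 + 1 + 1 = 3
  Fairview: 0 + 2 + 5 = 7
Claremont has the highest total.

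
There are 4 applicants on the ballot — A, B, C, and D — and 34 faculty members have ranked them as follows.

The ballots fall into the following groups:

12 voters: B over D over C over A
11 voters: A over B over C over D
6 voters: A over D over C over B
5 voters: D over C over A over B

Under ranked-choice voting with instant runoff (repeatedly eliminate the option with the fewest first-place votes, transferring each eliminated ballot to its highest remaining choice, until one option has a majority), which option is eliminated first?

Round 1: A 17, B 12, D 5, C 0. C has the fewest and is eliminated.
Round 2: A 17, B 12, D 5. D has the fewest and is eliminated.
Round 3: A 22, B 12. A has a majority.

C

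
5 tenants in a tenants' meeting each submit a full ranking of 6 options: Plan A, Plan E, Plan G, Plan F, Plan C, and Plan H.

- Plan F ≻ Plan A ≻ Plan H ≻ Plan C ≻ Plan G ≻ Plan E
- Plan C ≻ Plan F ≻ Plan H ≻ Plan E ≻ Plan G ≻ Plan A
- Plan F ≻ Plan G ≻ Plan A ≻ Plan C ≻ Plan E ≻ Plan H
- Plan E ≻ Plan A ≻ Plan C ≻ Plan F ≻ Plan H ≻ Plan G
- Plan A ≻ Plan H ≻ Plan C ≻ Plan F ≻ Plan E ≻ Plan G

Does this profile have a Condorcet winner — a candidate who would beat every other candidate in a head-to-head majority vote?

Head-to-head results (5 voters total):
Plan A vs Plan E: Plan A wins 3–2.
Plan A vs Plan G: Plan A wins 3–2.
Plan A vs Plan F: Plan F wins 3–2.
Plan A vs Plan C: Plan A wins 4–1.
Plan A vs Plan H: Plan A wins 4–1.
Plan E vs Plan G: Plan E wins 3–2.
Plan E vs Plan F: Plan F wins 4–1.
Plan E vs Plan C: Plan C wins 4–1.
Plan E vs Plan H: Plan H wins 3–2.
Plan G vs Plan F: Plan F wins 5–0.
Plan G vs Plan C: Plan C wins 4–1.
Plan G vs Plan H: Plan H wins 4–1.
Plan F vs Plan C: Plan C wins 3–2.
Plan F vs Plan H: Plan F wins 4–1.
Plan C vs Plan H: Plan C wins 3–2.
No candidate beats all others: Plan A beats Plan C beats Plan F beats Plan A, a majority cycle.

No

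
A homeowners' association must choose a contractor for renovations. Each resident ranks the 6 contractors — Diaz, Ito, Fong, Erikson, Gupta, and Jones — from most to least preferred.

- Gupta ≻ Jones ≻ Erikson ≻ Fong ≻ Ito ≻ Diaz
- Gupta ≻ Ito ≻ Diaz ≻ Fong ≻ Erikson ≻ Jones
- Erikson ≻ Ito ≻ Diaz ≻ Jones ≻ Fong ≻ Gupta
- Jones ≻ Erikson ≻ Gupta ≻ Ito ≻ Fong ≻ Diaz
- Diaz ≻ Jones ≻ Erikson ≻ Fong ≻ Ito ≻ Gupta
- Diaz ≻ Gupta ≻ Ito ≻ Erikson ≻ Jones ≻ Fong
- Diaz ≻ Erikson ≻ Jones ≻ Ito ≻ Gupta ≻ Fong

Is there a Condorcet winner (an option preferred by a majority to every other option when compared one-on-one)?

No

Head-to-head results (7 voters total):
Diaz vs Ito: Ito wins 4–3.
Diaz vs Fong: Diaz wins 5–2.
Diaz vs Erikson: Diaz wins 4–3.
Diaz vs Gupta: Diaz wins 4–3.
Diaz vs Jones: Diaz wins 5–2.
Ito vs Fong: Ito wins 5–2.
Ito vs Erikson: Erikson wins 5–2.
Ito vs Gupta: Gupta wins 4–3.
Ito vs Jones: Jones wins 4–3.
Fong vs Erikson: Erikson wins 6–1.
Fong vs Gupta: Gupta wins 5–2.
Fong vs Jones: Jones wins 6–1.
Erikson vs Gupta: Erikson wins 4–3.
Erikson vs Jones: Erikson wins 4–3.
Gupta vs Jones: Jones wins 4–3.
No candidate beats all others: Diaz beats Erikson beats Ito beats Diaz, a majority cycle.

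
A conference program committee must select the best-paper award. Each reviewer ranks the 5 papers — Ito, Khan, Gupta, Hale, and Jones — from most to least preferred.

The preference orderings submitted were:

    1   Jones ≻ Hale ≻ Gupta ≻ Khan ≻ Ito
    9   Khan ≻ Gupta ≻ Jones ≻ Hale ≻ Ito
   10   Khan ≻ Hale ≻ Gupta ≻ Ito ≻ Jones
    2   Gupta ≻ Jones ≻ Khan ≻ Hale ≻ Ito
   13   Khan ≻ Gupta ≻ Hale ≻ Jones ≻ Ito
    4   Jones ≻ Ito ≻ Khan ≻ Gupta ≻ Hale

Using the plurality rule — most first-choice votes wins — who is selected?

Khan

First-place vote totals:
  Ito: 0
  Khan: 32
  Gupta: 2
  Hale: 0
  Jones: 5
Khan has the most first-place votes.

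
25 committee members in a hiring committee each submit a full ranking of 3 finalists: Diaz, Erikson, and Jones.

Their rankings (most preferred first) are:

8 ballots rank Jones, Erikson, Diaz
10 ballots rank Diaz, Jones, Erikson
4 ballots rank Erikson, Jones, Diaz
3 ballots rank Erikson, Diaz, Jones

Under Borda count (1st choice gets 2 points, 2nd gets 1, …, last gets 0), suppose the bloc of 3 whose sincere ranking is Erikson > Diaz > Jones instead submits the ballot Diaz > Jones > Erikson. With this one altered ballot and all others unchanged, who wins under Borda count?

Borda totals with the altered ballot: Diaz 26, Erikson 16, Jones 33.
The winner is unchanged: still Jones.

Jones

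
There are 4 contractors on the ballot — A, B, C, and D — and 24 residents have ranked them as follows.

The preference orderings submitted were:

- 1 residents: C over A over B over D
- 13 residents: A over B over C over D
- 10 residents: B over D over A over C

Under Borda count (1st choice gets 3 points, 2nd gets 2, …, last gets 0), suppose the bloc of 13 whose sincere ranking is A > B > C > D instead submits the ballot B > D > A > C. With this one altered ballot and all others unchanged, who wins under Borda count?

Borda totals with the altered ballot: A 25, B 70, C 3, D 46.
The winner is unchanged: still B.

B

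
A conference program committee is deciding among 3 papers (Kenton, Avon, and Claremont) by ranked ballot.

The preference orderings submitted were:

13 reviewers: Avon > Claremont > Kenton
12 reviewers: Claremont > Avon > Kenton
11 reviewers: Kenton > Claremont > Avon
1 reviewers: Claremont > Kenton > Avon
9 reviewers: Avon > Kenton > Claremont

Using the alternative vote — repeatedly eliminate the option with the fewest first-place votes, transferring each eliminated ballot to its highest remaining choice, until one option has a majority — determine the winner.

Round 1: Avon 22, Claremont 13, Kenton 11. Kenton has the fewest and is eliminated.
Round 2: Claremont 24, Avon 22. Claremont has a majority.

Claremont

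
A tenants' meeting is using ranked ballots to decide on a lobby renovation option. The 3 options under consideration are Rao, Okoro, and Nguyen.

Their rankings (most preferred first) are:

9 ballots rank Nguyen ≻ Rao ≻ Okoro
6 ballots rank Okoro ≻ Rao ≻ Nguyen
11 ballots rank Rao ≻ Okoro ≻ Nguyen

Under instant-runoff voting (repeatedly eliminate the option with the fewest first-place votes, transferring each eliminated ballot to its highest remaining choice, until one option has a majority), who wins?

Rao

Round 1: Rao 11, Nguyen 9, Okoro 6. Okoro has the fewest and is eliminated.
Round 2: Rao 17, Nguyen 9. Rao has a majority.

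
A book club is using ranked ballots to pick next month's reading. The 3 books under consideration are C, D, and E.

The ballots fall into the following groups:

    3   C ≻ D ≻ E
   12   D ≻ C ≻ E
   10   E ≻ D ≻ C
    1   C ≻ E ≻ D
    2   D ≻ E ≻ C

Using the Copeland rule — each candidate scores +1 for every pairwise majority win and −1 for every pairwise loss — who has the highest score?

Pairwise results:
  C vs D: D wins 24–4.
  C vs E: C wins 16–12.
  D vs E: D wins 17–11.
Copeland scores (wins − losses):
  C: 1 − 1 = 0
  D: 2 − 0 = 2
  E: 0 − 2 = -2
D has the best Copeland score.

D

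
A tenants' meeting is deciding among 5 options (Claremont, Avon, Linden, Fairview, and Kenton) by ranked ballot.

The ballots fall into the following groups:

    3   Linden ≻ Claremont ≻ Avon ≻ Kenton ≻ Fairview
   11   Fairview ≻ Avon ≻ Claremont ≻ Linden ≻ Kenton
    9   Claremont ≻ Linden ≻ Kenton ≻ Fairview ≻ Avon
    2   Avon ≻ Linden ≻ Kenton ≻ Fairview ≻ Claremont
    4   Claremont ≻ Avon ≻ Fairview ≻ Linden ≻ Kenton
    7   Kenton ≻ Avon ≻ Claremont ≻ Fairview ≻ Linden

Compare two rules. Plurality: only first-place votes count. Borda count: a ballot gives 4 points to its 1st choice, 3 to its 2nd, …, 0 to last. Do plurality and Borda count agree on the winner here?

Plurality first-place counts: Claremont 13, Avon 2, Linden 3, Fairview 11, Kenton 7 → Claremont.
Borda totals: Claremont 97, Avon 80, Linden 60, Fairview 70, Kenton 53 → Claremont.
The two rules agree on Claremont.

Yes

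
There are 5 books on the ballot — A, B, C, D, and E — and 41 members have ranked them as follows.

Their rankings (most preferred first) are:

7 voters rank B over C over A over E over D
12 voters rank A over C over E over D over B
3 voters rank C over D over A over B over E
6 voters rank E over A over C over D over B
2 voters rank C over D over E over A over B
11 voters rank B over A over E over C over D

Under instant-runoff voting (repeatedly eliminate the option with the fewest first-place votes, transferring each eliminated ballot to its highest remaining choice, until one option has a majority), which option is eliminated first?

D

Round 1: B 18, A 12, E 6, C 5, D 0. D has the fewest and is eliminated.
Round 2: B 18, A 12, E 6, C 5. C has the fewest and is eliminated.
Round 3: B 18, A 15, E 8. E has the fewest and is eliminated.
Round 4: A 23, B 18. A has a majority.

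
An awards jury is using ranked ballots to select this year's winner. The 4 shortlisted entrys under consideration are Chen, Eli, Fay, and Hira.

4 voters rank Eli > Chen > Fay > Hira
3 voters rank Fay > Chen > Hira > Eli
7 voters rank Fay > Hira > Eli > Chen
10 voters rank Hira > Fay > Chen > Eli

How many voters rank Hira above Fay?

Ballots ranking Hira above Fay: 10.
Ballots ranking Fay above Hira: 4+3+7 = 14.
So 10 of 24 voters prefer Hira to Fay.

10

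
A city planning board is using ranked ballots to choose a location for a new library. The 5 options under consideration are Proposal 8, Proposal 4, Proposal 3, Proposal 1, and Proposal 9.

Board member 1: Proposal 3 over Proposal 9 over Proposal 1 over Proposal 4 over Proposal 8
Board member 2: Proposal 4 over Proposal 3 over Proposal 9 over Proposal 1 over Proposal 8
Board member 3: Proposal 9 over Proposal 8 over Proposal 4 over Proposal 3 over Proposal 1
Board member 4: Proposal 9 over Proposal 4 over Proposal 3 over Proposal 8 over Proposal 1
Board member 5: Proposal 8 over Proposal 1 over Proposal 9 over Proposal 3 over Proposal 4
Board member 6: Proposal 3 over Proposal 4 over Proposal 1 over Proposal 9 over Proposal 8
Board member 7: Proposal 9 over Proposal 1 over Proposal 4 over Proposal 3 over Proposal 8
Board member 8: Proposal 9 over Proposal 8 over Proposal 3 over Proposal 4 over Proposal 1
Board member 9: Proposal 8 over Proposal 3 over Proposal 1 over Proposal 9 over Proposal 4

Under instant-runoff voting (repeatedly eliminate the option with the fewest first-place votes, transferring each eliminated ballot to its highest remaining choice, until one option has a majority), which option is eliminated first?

Proposal 1

Round 1: Proposal 9 4, Proposal 8 2, Proposal 3 2, Proposal 4 1, Proposal 1 0. Proposal 1 has the fewest and is eliminated.
Round 2: Proposal 9 4, Proposal 8 2, Proposal 3 2, Proposal 4 1. Proposal 4 has the fewest and is eliminated.
Round 3: Proposal 9 4, Proposal 3 3, Proposal 8 2. Proposal 8 has the fewest and is eliminated.
Round 4: Proposal 9 5, Proposal 3 4. Proposal 9 has a majority.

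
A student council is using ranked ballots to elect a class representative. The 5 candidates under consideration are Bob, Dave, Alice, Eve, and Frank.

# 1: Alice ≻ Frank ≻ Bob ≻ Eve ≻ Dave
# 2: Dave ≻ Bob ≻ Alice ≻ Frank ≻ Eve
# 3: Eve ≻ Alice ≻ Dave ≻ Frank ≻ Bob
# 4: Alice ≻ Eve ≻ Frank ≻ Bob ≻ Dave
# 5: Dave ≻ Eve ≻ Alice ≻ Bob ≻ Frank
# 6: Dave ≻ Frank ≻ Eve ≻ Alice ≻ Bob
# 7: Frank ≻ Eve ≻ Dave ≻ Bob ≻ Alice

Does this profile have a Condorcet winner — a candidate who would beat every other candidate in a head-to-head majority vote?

No

Head-to-head results (7 voters total):
Bob vs Dave: Dave wins 5–2.
Bob vs Alice: Alice wins 5–2.
Bob vs Eve: Eve wins 5–2.
Bob vs Frank: Frank wins 5–2.
Dave vs Alice: Dave wins 4–3.
Dave vs Eve: Eve wins 4–3.
Dave vs Frank: Dave wins 4–3.
Alice vs Eve: Eve wins 4–3.
Alice vs Frank: Alice wins 5–2.
Eve vs Frank: Frank wins 4–3.
No candidate beats all others: Dave beats Frank beats Eve beats Dave, a majority cycle.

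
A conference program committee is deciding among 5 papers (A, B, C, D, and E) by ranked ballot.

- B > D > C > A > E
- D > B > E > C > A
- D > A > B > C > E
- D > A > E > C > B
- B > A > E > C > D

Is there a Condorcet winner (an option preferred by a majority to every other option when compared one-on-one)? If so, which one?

Head-to-head results (5 voters total):
A vs B: B wins 3–2.
A vs C: A wins 3–2.
A vs D: D wins 4–1.
A vs E: A wins 4–1.
B vs C: B wins 4–1.
B vs D: D wins 3–2.
B vs E: B wins 4–1.
C vs D: D wins 4–1.
C vs E: E wins 3–2.
D vs E: D wins 4–1.
D beats each rival — A (4–1), B (3–2), C (4–1), E (4–1) — so D is the Condorcet winner.

D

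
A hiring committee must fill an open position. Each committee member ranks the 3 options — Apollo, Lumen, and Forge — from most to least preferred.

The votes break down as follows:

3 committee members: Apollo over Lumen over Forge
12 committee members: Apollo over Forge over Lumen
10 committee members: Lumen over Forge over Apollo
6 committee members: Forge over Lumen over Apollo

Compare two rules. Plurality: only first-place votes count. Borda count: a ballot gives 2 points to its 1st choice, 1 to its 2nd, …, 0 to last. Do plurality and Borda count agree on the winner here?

No

Plurality first-place counts: Apollo 15, Lumen 10, Forge 6 → Apollo.
Borda totals: Apollo 30, Lumen 29, Forge 34 → Forge.
The two rules disagree: plurality picks Apollo, Borda picks Forge.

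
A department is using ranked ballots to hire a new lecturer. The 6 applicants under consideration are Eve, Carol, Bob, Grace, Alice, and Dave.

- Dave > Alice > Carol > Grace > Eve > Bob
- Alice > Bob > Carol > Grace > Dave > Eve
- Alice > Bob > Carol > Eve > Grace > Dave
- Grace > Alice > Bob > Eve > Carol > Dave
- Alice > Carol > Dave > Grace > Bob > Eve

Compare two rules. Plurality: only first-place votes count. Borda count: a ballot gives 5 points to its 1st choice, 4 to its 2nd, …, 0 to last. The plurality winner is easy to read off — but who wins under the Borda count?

Alice

Plurality first-place counts: Eve 0, Carol 0, Bob 0, Grace 1, Alice 3, Dave 1 → Alice.
Borda totals: Eve 5, Carol 14, Bob 12, Grace 12, Alice 23, Dave 9 → Alice.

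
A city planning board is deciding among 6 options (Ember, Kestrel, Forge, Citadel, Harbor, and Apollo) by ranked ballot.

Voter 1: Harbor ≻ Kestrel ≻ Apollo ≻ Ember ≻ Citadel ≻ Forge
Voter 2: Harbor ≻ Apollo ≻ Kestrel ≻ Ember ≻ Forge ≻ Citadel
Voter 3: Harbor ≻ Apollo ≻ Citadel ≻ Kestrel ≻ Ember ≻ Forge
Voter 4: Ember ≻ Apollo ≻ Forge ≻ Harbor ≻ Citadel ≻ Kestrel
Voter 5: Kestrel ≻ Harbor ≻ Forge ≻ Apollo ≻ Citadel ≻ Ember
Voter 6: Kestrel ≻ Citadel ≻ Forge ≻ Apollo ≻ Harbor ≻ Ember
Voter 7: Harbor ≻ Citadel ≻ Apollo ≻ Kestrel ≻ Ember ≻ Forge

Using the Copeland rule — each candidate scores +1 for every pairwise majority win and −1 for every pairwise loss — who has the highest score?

Pairwise results:
  Ember vs Kestrel: Kestrel wins 6–1.
  Ember vs Forge: Ember wins 5–2.
  Ember vs Citadel: Citadel wins 4–3.
  Ember vs Harbor: Harbor wins 6–1.
  Ember vs Apollo: Apollo wins 6–1.
  Kestrel vs Forge: Kestrel wins 6–1.
  Kestrel vs Citadel: Kestrel wins 4–3.
  Kestrel vs Harbor: Harbor wins 5–2.
  Kestrel vs Apollo: Apollo wins 4–3.
  Forge vs Citadel: Citadel wins 4–3.
  Forge vs Harbor: Harbor wins 5–2.
  Forge vs Apollo: Apollo wins 5–2.
  Citadel vs Harbor: Harbor wins 6–1.
  Citadel vs Apollo: Apollo wins 5–2.
  Harbor vs Apollo: Harbor wins 5–2.
Copeland scores (wins − losses):
  Ember: 1 − 4 = -3
  Kestrel: 3 − 2 = 1
  Forge: 0 − 5 = -5
  Citadel: 2 − 3 = -1
  Harbor: 5 − 0 = 5
  Apollo: 4 − 1 = 3
Harbor has the best Copeland score.

Harbor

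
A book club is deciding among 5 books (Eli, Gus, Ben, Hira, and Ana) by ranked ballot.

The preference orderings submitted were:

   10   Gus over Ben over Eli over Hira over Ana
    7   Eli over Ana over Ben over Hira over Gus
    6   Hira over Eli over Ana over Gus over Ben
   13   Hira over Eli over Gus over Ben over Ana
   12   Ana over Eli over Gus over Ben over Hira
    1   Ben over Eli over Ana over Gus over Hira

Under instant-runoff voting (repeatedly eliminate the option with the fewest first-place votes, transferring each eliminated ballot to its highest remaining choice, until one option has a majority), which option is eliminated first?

Ben

Round 1: Hira 19, Ana 12, Gus 10, Eli 7, Ben 1. Ben has the fewest and is eliminated.
Round 2: Hira 19, Ana 12, Gus 10, Eli 8. Eli has the fewest and is eliminated.
Round 3: Ana 20, Hira 19, Gus 10. Gus has the fewest and is eliminated.
Round 4: Hira 29, Ana 20. Hira has a majority.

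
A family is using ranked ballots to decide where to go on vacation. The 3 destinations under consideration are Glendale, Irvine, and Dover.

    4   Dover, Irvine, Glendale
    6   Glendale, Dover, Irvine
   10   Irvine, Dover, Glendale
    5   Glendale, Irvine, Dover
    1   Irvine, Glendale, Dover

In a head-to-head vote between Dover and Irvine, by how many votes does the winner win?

6

Ballots ranking Dover above Irvine: 4+6 = 10.
Ballots ranking Irvine above Dover: 10+5+1 = 16.
Irvine wins 16–10, a margin of 6.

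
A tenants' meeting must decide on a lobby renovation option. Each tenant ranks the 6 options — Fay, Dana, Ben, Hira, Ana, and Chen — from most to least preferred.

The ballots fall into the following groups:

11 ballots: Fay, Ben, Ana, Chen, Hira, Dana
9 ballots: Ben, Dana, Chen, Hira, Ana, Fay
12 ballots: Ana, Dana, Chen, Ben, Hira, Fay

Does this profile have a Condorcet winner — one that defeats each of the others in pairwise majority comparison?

Yes

Head-to-head results (32 voters total):
Fay vs Dana: Dana wins 21–11.
Fay vs Ben: Ben wins 21–11.
Fay vs Hira: Hira wins 21–11.
Fay vs Ana: Ana wins 21–11.
Fay vs Chen: Chen wins 21–11.
Dana vs Ben: Ben wins 20–12.
Dana vs Hira: Dana wins 21–11.
Dana vs Ana: Ana wins 23–9.
Dana vs Chen: Dana wins 21–11.
Ben vs Hira: Ben wins 32–0.
Ben vs Ana: Ben wins 20–12.
Ben vs Chen: Ben wins 20–12.
Hira vs Ana: Ana wins 23–9.
Hira vs Chen: Chen wins 32–0.
Ana vs Chen: Ana wins 23–9.
Ben beats each rival — Fay (21–11), Dana (20–12), Hira (32–0), Ana (20–12), Chen (20–12) — so Ben is the Condorcet winner.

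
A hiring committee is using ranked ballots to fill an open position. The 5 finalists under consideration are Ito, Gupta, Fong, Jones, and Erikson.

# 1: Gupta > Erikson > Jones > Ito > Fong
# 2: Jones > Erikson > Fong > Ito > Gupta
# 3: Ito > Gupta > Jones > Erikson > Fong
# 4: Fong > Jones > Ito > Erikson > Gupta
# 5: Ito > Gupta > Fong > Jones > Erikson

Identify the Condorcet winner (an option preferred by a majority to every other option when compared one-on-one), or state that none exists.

Head-to-head results (5 voters total):
Ito vs Gupta: Ito wins 4–1.
Ito vs Fong: Ito wins 3–2.
Ito vs Jones: Jones wins 3–2.
Ito vs Erikson: Ito wins 3–2.
Gupta vs Fong: Gupta wins 3–2.
Gupta vs Jones: Gupta wins 3–2.
Gupta vs Erikson: Gupta wins 3–2.
Fong vs Jones: Jones wins 3–2.
Fong vs Erikson: Erikson wins 3–2.
Jones vs Erikson: Jones wins 4–1.
No candidate beats all others: Ito beats Gupta beats Jones beats Ito, a majority cycle.

No Condorcet winner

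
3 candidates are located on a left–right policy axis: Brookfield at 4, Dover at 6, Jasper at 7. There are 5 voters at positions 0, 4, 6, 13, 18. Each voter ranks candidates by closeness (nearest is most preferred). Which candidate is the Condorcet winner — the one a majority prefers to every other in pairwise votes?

With single-peaked preferences on a line, the Condorcet winner is the candidate closest to the median voter.
The median voter (position 6) is closest to Dover at 6.
Check: Dover vs Jasper — voters closer to Dover: 3 of 5.

Dover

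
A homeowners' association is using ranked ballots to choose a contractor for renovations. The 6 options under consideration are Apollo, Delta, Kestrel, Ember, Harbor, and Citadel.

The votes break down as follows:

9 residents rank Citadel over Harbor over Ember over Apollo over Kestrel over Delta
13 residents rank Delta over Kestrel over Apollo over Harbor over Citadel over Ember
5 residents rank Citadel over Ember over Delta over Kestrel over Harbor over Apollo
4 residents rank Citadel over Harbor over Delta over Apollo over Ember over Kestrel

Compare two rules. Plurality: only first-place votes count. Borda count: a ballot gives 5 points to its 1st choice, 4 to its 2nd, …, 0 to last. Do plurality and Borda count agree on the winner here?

Yes

Plurality first-place counts: Apollo 0, Delta 13, Kestrel 0, Ember 0, Harbor 0, Citadel 18 → Citadel.
Borda totals: Apollo 65, Delta 92, Kestrel 71, Ember 51, Harbor 83, Citadel 103 → Citadel.
The two rules agree on Citadel.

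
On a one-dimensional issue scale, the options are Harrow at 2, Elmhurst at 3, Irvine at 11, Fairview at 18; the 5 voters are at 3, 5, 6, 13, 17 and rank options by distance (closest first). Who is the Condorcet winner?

Elmhurst

With single-peaked preferences on a line, the Condorcet winner is the candidate closest to the median voter.
The median voter (position 6) is closest to Elmhurst at 3.
Check: Elmhurst vs Irvine — voters closer to Elmhurst: 3 of 5.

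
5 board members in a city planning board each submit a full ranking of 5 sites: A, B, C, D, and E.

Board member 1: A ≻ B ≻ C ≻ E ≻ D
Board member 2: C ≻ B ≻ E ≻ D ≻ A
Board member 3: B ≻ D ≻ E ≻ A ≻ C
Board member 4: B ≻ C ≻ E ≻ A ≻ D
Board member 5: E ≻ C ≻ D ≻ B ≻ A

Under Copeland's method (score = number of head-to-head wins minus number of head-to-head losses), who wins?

Pairwise results:
  A vs B: B wins 4–1.
  A vs C: C wins 3–2.
  A vs D: D wins 3–2.
  A vs E: E wins 4–1.
  B vs C: B wins 3–2.
  B vs D: B wins 4–1.
  B vs E: B wins 4–1.
  C vs D: C wins 4–1.
  C vs E: C wins 3–2.
  D vs E: E wins 4–1.
Copeland scores (wins − losses):
  A: 0 − 4 = -4
  B: 4 − 0 = 4
  C: 3 − 1 = 2
  D: 1 − 3 = -2
  E: 2 − 2 = 0
B has the best Copeland score.

B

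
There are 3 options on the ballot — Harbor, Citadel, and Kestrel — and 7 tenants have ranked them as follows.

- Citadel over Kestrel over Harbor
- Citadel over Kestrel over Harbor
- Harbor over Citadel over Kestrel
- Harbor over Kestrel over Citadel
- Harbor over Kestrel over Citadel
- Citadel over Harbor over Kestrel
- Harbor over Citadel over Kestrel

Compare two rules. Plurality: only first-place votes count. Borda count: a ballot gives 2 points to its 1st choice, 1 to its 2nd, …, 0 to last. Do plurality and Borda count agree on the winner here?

Yes

Plurality first-place counts: Harbor 4, Citadel 3, Kestrel 0 → Harbor.
Borda totals: Harbor 9, Citadel 8, Kestrel 4 → Harbor.
The two rules agree on Harbor.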